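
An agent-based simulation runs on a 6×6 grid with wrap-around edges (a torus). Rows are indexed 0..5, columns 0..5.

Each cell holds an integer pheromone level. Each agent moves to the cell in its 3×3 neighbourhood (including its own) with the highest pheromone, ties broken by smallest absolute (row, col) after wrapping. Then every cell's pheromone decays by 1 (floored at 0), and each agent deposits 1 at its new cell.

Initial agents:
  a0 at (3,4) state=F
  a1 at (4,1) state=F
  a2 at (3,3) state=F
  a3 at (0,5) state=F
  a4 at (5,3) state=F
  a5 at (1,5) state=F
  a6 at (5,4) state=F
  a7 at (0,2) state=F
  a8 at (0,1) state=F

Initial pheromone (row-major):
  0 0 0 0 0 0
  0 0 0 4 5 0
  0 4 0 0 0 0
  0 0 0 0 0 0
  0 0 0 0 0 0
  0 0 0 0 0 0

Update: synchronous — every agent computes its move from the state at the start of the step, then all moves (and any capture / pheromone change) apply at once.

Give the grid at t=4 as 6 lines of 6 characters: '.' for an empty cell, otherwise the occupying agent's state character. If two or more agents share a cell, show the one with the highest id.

F.....
....F.
.F....
......
......
......

t=1: a0@(2,3) a1@(3,0) a2@(2,2) a3@(1,4) a4@(0,2) a5@(1,4) a6@(0,3) a7@(1,3) a8@(0,0) | pheromone: 1 0 1 1 0 0 / 0 0 0 4 6 0 / 0 3 1 1 0 0 / 1 0 0 0 0 0 / 0 0 0 0 0 0 / 0 0 0 0 0 0
t=2: a0@(1,4) a1@(2,1) a2@(1,3) a3@(1,4) a4@(1,3) a5@(1,4) a6@(1,4) a7@(1,4) a8@(0,0) | pheromone: 1 0 0 0 0 0 / 0 0 0 5 10 0 / 0 3 0 0 0 0 / 0 0 0 0 0 0 / 0 0 0 0 0 0 / 0 0 0 0 0 0
t=3: a0@(1,4) a1@(2,1) a2@(1,4) a3@(1,4) a4@(1,4) a5@(1,4) a6@(1,4) a7@(1,4) a8@(0,0) | pheromone: 1 0 0 0 0 0 / 0 0 0 4 16 0 / 0 3 0 0 0 0 / 0 0 0 0 0 0 / 0 0 0 0 0 0 / 0 0 0 0 0 0
t=4: a0@(1,4) a1@(2,1) a2@(1,4) a3@(1,4) a4@(1,4) a5@(1,4) a6@(1,4) a7@(1,4) a8@(0,0) | pheromone: 1 0 0 0 0 0 / 0 0 0 3 22 0 / 0 3 0 0 0 0 / 0 0 0 0 0 0 / 0 0 0 0 0 0 / 0 0 0 0 0 0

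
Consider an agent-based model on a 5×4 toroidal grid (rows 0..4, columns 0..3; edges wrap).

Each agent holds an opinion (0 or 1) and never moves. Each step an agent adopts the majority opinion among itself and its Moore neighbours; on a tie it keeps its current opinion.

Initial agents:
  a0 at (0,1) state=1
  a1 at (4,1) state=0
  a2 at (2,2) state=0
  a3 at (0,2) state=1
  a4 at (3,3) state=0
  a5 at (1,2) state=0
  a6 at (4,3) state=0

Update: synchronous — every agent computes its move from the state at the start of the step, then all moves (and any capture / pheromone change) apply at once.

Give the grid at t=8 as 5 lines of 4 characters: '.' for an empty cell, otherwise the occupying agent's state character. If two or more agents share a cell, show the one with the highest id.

t=1: a0@(0,1):1 a1@(4,1):1 a2@(2,2):0 a3@(0,2):0 a4@(3,3):0 a5@(1,2):0 a6@(4,3):0
t=2: (unchanged — steady state)

.10.
..0.
..0.
...0
.1.0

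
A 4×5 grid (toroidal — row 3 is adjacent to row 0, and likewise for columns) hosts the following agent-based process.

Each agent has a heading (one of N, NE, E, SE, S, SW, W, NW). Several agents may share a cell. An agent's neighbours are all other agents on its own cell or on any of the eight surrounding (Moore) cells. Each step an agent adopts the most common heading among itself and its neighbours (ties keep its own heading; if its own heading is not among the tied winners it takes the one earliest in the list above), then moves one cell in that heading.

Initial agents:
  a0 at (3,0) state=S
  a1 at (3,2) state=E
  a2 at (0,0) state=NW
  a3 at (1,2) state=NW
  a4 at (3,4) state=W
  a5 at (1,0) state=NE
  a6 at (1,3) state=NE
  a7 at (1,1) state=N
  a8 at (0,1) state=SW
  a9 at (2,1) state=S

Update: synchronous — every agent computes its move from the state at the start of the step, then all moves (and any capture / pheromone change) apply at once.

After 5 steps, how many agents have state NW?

t=1: a0@(0,0):S a1@(3,3):E a2@(3,4):NW a3@(0,1):NW a4@(3,3):W a5@(0,1):NE a6@(0,4):NE a7@(0,0):NW a8@(3,0):NW a9@(3,1):S
t=2: a0@(3,4):NW a1@(3,4):E a2@(2,3):NW a3@(3,0):NW a4@(3,2):W a5@(3,0):NW a6@(3,3):NW a7@(3,4):NW a8@(2,4):NW a9@(2,0):NW
t=3: a0@(2,3):NW a1@(2,3):NW a2@(1,2):NW a3@(2,4):NW a4@(2,1):NW a5@(2,4):NW a6@(2,2):NW a7@(2,3):NW a8@(1,3):NW a9@(1,4):NW
t=4: a0@(1,2):NW a1@(1,2):NW a2@(0,1):NW a3@(1,3):NW a4@(1,0):NW a5@(1,3):NW a6@(1,1):NW a7@(1,2):NW a8@(0,2):NW a9@(0,3):NW
t=5: a0@(0,1):NW a1@(0,1):NW a2@(3,0):NW a3@(0,2):NW a4@(0,4):NW a5@(0,2):NW a6@(0,0):NW a7@(0,1):NW a8@(3,1):NW a9@(3,2):NW

10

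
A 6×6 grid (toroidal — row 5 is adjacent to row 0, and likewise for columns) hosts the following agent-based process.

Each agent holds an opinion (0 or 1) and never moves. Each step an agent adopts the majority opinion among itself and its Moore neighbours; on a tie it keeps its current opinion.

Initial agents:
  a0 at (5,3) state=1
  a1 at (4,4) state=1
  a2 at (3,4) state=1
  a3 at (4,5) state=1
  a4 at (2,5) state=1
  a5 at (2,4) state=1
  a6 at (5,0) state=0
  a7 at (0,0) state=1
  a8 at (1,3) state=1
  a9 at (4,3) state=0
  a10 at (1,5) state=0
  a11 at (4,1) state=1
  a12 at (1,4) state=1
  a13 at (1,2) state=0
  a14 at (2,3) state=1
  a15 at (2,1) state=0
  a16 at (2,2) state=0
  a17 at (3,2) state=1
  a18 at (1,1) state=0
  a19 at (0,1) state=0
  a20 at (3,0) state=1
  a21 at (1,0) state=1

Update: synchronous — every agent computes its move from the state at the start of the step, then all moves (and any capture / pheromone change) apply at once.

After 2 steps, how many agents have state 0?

7

t=1: a0@(5,3):1 a1@(4,4):1 a2@(3,4):1 a3@(4,5):1 a4@(2,5):1 a5@(2,4):1 a6@(5,0):1 a7@(0,0):0 a8@(1,3):1 a9@(4,3):1 a10@(1,5):1 a11@(4,1):1 a12@(1,4):1 a13@(1,2):0 a14@(2,3):1 a15@(2,1):0 a16@(2,2):0 a17@(3,2):1 a18@(1,1):0 a19@(0,1):0 a20@(3,0):1 a21@(1,0):0
t=2: (unchanged — steady state)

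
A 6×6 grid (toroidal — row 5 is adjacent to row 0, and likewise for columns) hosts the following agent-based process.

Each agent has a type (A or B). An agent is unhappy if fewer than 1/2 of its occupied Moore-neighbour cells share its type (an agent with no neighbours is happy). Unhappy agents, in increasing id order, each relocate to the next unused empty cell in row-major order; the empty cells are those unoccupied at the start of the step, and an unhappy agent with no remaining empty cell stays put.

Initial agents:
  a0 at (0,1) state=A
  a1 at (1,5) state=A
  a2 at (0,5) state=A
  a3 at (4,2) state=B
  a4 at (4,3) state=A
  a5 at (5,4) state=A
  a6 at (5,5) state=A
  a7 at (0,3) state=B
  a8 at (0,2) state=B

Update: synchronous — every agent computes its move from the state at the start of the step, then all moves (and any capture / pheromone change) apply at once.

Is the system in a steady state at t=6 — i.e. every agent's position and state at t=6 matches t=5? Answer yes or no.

yes

t=1: a0@(0,0):A a1@(1,5):A a2@(0,5):A a3@(0,4):B a4@(4,3):A a5@(5,4):A a6@(5,5):A a7@(0,3):B a8@(0,2):B
t=2: a0@(0,0):A a1@(1,5):A a2@(0,5):A a3@(0,1):B a4@(4,3):A a5@(5,4):A a6@(5,5):A a7@(0,3):B a8@(0,2):B
t=3: (unchanged — steady state)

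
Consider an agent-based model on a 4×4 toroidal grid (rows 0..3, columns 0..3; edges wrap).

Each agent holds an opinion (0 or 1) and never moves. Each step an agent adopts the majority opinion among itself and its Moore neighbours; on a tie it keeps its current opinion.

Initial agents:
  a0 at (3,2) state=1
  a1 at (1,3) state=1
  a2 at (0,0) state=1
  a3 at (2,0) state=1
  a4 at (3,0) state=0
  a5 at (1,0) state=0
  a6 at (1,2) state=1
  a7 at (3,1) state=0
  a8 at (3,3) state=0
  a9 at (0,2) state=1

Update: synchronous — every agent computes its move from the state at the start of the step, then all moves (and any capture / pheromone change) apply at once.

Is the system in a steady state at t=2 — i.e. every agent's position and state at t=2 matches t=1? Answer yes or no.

no

t=1: a0@(3,2):1 a1@(1,3):1 a2@(0,0):0 a3@(2,0):0 a4@(3,0):0 a5@(1,0):1 a6@(1,2):1 a7@(3,1):1 a8@(3,3):1 a9@(0,2):1
t=2: a0@(3,2):1 a1@(1,3):1 a2@(0,0):1 a3@(2,0):1 a4@(3,0):0 a5@(1,0):1 a6@(1,2):1 a7@(3,1):1 a8@(3,3):1 a9@(0,2):1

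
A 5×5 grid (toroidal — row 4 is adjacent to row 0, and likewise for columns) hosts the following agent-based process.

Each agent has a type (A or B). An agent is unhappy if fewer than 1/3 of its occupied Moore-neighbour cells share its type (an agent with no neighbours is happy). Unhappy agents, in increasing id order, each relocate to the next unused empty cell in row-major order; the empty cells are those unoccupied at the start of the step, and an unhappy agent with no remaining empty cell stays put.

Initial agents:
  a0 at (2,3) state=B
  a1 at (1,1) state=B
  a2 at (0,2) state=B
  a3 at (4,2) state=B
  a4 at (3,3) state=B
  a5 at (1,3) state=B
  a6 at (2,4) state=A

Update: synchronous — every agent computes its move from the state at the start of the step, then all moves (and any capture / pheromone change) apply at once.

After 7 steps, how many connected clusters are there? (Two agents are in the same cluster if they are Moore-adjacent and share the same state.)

t=1: a0@(2,3):B a1@(1,1):B a2@(0,2):B a3@(4,2):B a4@(3,3):B a5@(1,3):B a6@(0,0):A
t=2: a0@(2,3):B a1@(1,1):B a2@(0,2):B a3@(4,2):B a4@(3,3):B a5@(1,3):B a6@(0,1):A
t=3: a0@(2,3):B a1@(1,1):B a2@(0,2):B a3@(4,2):B a4@(3,3):B a5@(1,3):B a6@(0,0):A
t=4: a0@(2,3):B a1@(1,1):B a2@(0,2):B a3@(4,2):B a4@(3,3):B a5@(1,3):B a6@(0,1):A
t=5: a0@(2,3):B a1@(1,1):B a2@(0,2):B a3@(4,2):B a4@(3,3):B a5@(1,3):B a6@(0,0):A
t=6: a0@(2,3):B a1@(1,1):B a2@(0,2):B a3@(4,2):B a4@(3,3):B a5@(1,3):B a6@(0,1):A
t=7: a0@(2,3):B a1@(1,1):B a2@(0,2):B a3@(4,2):B a4@(3,3):B a5@(1,3):B a6@(0,0):A

2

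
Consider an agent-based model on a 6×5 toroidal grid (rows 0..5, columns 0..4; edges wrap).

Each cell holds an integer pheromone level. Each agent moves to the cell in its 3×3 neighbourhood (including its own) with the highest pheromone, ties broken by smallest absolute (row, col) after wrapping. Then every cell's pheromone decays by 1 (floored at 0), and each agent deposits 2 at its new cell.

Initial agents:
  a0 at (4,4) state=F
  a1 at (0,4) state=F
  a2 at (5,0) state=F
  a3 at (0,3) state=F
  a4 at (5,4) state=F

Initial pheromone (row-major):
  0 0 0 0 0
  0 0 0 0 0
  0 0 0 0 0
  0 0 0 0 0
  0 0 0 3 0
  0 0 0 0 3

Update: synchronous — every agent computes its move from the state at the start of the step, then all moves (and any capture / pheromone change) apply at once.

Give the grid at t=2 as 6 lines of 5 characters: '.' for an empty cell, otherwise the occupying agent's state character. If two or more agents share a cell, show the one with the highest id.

.....
.....
.....
.....
.....
....F

t=1: a0@(4,3) a1@(5,4) a2@(5,4) a3@(5,4) a4@(4,3) | pheromone: 0 0 0 0 0 / 0 0 0 0 0 / 0 0 0 0 0 / 0 0 0 0 0 / 0 0 0 6 0 / 0 0 0 0 8
t=2: a0@(5,4) a1@(5,4) a2@(5,4) a3@(5,4) a4@(5,4) | pheromone: 0 0 0 0 0 / 0 0 0 0 0 / 0 0 0 0 0 / 0 0 0 0 0 / 0 0 0 5 0 / 0 0 0 0 17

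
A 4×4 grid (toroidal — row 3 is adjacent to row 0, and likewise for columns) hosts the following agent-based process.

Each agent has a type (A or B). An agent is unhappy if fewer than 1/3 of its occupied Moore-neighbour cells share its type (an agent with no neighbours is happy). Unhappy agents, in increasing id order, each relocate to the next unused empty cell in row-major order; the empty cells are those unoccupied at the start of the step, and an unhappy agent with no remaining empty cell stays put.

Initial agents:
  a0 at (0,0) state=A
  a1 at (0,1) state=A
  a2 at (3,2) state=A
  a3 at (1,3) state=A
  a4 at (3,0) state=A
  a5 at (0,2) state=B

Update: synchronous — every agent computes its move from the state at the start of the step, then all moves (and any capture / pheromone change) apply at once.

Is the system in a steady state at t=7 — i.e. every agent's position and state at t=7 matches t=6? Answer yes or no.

no

t=1: a0@(0,0):A a1@(0,1):A a2@(3,2):A a3@(1,3):A a4@(3,0):A a5@(0,3):B
t=2: a0@(0,0):A a1@(0,1):A a2@(3,2):A a3@(1,3):A a4@(3,0):A a5@(0,2):B
t=3: a0@(0,0):A a1@(0,1):A a2@(3,2):A a3@(1,3):A a4@(3,0):A a5@(0,3):B
t=4: a0@(0,0):A a1@(0,1):A a2@(3,2):A a3@(1,3):A a4@(3,0):A a5@(0,2):B
t=5: a0@(0,0):A a1@(0,1):A a2@(3,2):A a3@(1,3):A a4@(3,0):A a5@(0,3):B
t=6: a0@(0,0):A a1@(0,1):A a2@(3,2):A a3@(1,3):A a4@(3,0):A a5@(0,2):B
t=7: a0@(0,0):A a1@(0,1):A a2@(3,2):A a3@(1,3):A a4@(3,0):A a5@(0,3):B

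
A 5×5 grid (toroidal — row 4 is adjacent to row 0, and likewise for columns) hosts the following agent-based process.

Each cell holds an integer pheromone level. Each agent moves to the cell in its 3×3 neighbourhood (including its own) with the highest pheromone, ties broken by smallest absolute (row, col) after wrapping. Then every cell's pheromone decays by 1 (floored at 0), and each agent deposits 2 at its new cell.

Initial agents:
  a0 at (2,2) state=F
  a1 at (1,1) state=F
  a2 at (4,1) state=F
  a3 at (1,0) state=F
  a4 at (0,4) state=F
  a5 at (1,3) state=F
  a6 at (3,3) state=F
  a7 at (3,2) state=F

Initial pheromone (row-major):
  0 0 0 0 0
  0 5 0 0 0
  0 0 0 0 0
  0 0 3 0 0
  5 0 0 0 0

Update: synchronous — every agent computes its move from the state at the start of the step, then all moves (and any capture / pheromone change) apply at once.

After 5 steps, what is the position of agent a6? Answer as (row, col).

t=1: a0@(1,1) a1@(1,1) a2@(4,0) a3@(1,1) a4@(4,0) a5@(0,2) a6@(3,2) a7@(3,2) | pheromone: 0 0 2 0 0 / 0 10 0 0 0 / 0 0 0 0 0 / 0 0 6 0 0 / 8 0 0 0 0
t=2: a0@(1,1) a1@(1,1) a2@(4,0) a3@(1,1) a4@(4,0) a5@(1,1) a6@(3,2) a7@(3,2) | pheromone: 0 0 1 0 0 / 0 17 0 0 0 / 0 0 0 0 0 / 0 0 9 0 0 / 11 0 0 0 0
t=3: a0@(1,1) a1@(1,1) a2@(4,0) a3@(1,1) a4@(4,0) a5@(1,1) a6@(3,2) a7@(3,2) | pheromone: 0 0 0 0 0 / 0 24 0 0 0 / 0 0 0 0 0 / 0 0 12 0 0 / 14 0 0 0 0
t=4: a0@(1,1) a1@(1,1) a2@(4,0) a3@(1,1) a4@(4,0) a5@(1,1) a6@(3,2) a7@(3,2) | pheromone: 0 0 0 0 0 / 0 31 0 0 0 / 0 0 0 0 0 / 0 0 15 0 0 / 17 0 0 0 0
t=5: a0@(1,1) a1@(1,1) a2@(4,0) a3@(1,1) a4@(4,0) a5@(1,1) a6@(3,2) a7@(3,2) | pheromone: 0 0 0 0 0 / 0 38 0 0 0 / 0 0 0 0 0 / 0 0 18 0 0 / 20 0 0 0 0

(3, 2)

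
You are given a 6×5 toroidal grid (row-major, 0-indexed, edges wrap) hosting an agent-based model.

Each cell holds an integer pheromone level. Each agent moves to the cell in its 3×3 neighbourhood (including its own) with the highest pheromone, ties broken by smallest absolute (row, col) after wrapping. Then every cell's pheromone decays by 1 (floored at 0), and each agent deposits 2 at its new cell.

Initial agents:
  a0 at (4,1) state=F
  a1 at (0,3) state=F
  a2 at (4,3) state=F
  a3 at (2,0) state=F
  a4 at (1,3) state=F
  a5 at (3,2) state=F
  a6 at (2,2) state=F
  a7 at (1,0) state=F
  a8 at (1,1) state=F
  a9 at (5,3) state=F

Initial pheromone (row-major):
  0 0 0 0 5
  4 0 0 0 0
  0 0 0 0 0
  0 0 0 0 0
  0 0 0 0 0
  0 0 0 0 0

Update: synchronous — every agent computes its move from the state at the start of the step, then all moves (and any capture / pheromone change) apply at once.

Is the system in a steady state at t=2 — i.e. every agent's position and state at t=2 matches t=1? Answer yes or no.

no

t=1: a0@(3,0) a1@(0,4) a2@(3,2) a3@(1,0) a4@(0,4) a5@(2,1) a6@(1,1) a7@(0,4) a8@(1,0) a9@(0,4) | pheromone: 0 0 0 0 12 / 7 2 0 0 0 / 0 2 0 0 0 / 2 0 2 0 0 / 0 0 0 0 0 / 0 0 0 0 0
t=2: a0@(2,1) a1@(0,4) a2@(2,1) a3@(0,4) a4@(0,4) a5@(1,0) a6@(1,0) a7@(0,4) a8@(0,4) a9@(0,4) | pheromone: 0 0 0 0 23 / 10 1 0 0 0 / 0 5 0 0 0 / 1 0 1 0 0 / 0 0 0 0 0 / 0 0 0 0 0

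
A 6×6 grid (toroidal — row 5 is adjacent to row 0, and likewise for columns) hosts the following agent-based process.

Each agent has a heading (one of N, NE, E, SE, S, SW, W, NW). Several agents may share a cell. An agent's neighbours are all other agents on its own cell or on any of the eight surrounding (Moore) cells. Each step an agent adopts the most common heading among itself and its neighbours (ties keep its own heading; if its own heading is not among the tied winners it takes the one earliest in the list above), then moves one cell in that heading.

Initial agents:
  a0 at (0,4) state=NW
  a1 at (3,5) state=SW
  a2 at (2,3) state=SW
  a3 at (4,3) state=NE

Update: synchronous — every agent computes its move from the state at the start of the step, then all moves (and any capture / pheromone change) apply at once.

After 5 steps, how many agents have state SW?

4

t=1: a0@(5,3):NW a1@(4,4):SW a2@(3,2):SW a3@(3,4):NE
t=2: a0@(4,2):NW a1@(5,3):SW a2@(4,1):SW a3@(2,5):NE
t=3: a0@(5,1):SW a1@(0,2):SW a2@(5,0):SW a3@(1,0):NE
t=4: a0@(0,0):SW a1@(1,1):SW a2@(0,5):SW a3@(0,1):NE
t=5: a0@(1,5):SW a1@(2,0):SW a2@(1,4):SW a3@(1,0):SW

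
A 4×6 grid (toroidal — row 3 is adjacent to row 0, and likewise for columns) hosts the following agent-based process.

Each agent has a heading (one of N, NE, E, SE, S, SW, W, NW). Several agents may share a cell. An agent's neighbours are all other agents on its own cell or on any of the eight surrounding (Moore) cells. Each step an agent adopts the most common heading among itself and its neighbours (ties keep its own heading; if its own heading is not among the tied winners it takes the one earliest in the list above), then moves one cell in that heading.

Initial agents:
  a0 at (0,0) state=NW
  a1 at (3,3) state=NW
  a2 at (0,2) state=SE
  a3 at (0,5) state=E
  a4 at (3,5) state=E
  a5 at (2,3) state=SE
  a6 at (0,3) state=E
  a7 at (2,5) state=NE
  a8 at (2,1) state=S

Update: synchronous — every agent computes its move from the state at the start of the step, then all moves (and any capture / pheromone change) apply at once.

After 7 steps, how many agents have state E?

5

t=1: a0@(0,1):E a1@(0,4):SE a2@(1,3):SE a3@(0,0):E a4@(3,0):E a5@(3,4):SE a6@(0,4):E a7@(1,0):NE a8@(3,1):S
t=2: a0@(0,2):E a1@(1,5):SE a2@(2,4):SE a3@(0,1):E a4@(3,1):E a5@(0,5):SE a6@(1,5):SE a7@(1,1):E a8@(3,2):E
t=3: a0@(0,3):E a1@(2,0):SE a2@(3,5):SE a3@(0,2):E a4@(3,2):E a5@(1,0):SE a6@(2,0):SE a7@(1,2):E a8@(3,3):E
t=4: a0@(0,4):E a1@(3,1):SE a2@(0,0):SE a3@(0,3):E a4@(3,3):E a5@(2,1):SE a6@(3,1):SE a7@(1,3):E a8@(3,4):E
t=5: a0@(0,5):E a1@(0,2):SE a2@(1,1):SE a3@(0,4):E a4@(3,4):E a5@(3,2):SE a6@(0,2):SE a7@(1,4):E a8@(3,5):E
t=6: a0@(0,0):E a1@(1,3):SE a2@(2,2):SE a3@(0,5):E a4@(3,5):E a5@(0,3):SE a6@(1,3):SE a7@(1,5):E a8@(3,0):E
t=7: a0@(0,1):E a1@(2,4):SE a2@(3,3):SE a3@(0,0):E a4@(3,0):E a5@(1,4):SE a6@(2,4):SE a7@(1,0):E a8@(3,1):E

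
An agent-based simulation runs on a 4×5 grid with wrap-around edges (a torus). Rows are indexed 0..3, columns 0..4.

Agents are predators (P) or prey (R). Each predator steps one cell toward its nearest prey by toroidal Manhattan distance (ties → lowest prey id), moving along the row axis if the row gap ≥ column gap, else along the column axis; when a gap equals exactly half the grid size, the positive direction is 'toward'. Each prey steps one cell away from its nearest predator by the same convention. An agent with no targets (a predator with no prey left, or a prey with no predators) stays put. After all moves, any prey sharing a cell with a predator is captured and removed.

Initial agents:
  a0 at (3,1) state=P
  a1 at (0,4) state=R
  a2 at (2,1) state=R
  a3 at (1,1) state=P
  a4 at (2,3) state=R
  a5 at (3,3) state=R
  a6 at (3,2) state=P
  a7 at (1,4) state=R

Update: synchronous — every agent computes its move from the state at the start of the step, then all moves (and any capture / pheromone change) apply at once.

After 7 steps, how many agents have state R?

3

t=1: a0@(2,1):P a1@(0,3):R a2@(1,1):R a3@(2,1):P a4@(1,3):R a5@(3,4):R a6@(3,3):P a7@(1,3):R
t=2: a0@(1,1):P a1@(1,3):R a2@(0,1):R a3@(1,1):P a5@(3,0):R a6@(0,3):P
t=3: a0@(0,1):P a1@(2,3):R a2@(3,1):R a3@(0,1):P a5@(2,0):R a6@(1,3):P
t=4: a0@(3,1):P a1@(3,3):R a2@(2,1):R a3@(3,1):P a5@(1,0):R a6@(2,3):P
t=5: a0@(2,1):P a1@(0,3):R a2@(1,1):R a3@(2,1):P a5@(0,0):R a6@(3,3):P
t=6: a0@(1,1):P a1@(1,3):R a2@(0,1):R a3@(1,1):P a5@(3,0):R a6@(0,3):P
t=7: a0@(0,1):P a1@(2,3):R a2@(3,1):R a3@(0,1):P a5@(2,0):R a6@(1,3):P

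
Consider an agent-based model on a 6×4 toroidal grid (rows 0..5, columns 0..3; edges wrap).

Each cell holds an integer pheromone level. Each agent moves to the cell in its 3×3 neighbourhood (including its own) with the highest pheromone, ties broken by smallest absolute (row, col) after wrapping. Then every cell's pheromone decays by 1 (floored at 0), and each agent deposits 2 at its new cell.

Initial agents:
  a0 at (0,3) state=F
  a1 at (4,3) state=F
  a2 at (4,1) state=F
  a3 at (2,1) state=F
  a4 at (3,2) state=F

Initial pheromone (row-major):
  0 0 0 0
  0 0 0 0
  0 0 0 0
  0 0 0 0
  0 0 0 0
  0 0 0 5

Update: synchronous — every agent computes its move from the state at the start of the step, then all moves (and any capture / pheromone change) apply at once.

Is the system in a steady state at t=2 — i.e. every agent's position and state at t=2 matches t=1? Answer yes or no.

no

t=1: a0@(5,3) a1@(5,3) a2@(3,0) a3@(1,0) a4@(2,1) | pheromone: 0 0 0 0 / 2 0 0 0 / 0 2 0 0 / 2 0 0 0 / 0 0 0 0 / 0 0 0 8
t=2: a0@(5,3) a1@(5,3) a2@(2,1) a3@(1,0) a4@(1,0) | pheromone: 0 0 0 0 / 5 0 0 0 / 0 3 0 0 / 1 0 0 0 / 0 0 0 0 / 0 0 0 11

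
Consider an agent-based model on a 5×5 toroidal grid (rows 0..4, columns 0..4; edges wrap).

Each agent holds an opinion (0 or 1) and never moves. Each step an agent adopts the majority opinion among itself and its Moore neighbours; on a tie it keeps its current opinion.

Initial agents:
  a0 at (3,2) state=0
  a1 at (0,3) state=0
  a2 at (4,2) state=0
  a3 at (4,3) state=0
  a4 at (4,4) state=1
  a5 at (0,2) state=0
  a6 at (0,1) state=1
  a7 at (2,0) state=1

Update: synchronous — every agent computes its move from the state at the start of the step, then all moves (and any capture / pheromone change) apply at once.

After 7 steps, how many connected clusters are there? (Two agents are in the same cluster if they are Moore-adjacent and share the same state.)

t=1: a0@(3,2):0 a1@(0,3):0 a2@(4,2):0 a3@(4,3):0 a4@(4,4):0 a5@(0,2):0 a6@(0,1):0 a7@(2,0):1
t=2: (unchanged — steady state)

2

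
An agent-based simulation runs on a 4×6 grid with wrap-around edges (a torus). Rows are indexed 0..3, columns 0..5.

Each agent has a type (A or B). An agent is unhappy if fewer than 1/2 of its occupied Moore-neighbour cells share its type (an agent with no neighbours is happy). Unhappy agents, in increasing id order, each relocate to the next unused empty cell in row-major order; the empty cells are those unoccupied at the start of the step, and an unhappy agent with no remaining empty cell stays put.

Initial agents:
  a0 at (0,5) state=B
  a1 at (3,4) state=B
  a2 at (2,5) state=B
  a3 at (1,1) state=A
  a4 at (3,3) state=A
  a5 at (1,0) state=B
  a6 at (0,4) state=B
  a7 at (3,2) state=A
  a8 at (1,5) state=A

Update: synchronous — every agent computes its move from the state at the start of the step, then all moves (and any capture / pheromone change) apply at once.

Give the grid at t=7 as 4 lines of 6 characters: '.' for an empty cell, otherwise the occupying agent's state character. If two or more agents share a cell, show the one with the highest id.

t=1: a0@(0,5):B a1@(3,4):B a2@(2,5):B a3@(0,0):A a4@(0,1):A a5@(1,0):B a6@(0,4):B a7@(3,2):A a8@(0,2):A
t=2: a0@(0,5):B a1@(3,4):B a2@(2,5):B a3@(0,3):A a4@(0,1):A a5@(1,0):B a6@(0,4):B a7@(3,2):A a8@(0,2):A
t=3: (unchanged — steady state)

.AAABB
B.....
.....B
..A.B.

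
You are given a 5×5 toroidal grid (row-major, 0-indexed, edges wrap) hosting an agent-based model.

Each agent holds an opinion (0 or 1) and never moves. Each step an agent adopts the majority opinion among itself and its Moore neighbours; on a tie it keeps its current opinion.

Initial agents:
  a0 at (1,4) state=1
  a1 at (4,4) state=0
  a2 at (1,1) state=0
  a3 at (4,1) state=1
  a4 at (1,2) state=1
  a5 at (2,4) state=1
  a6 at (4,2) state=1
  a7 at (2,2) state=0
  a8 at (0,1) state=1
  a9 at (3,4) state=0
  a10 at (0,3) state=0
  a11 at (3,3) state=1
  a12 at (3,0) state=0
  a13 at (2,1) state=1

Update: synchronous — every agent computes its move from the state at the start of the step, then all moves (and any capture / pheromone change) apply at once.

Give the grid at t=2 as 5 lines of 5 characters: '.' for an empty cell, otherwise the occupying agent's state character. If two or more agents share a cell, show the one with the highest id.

.1.1.
.11.1
.11.1
0..10
.11.0

t=1: a0@(1,4):1 a1@(4,4):0 a2@(1,1):1 a3@(4,1):1 a4@(1,2):1 a5@(2,4):1 a6@(4,2):1 a7@(2,2):1 a8@(0,1):1 a9@(3,4):0 a10@(0,3):1 a11@(3,3):1 a12@(3,0):0 a13@(2,1):0
t=2: a0@(1,4):1 a1@(4,4):0 a2@(1,1):1 a3@(4,1):1 a4@(1,2):1 a5@(2,4):1 a6@(4,2):1 a7@(2,2):1 a8@(0,1):1 a9@(3,4):0 a10@(0,3):1 a11@(3,3):1 a12@(3,0):0 a13@(2,1):1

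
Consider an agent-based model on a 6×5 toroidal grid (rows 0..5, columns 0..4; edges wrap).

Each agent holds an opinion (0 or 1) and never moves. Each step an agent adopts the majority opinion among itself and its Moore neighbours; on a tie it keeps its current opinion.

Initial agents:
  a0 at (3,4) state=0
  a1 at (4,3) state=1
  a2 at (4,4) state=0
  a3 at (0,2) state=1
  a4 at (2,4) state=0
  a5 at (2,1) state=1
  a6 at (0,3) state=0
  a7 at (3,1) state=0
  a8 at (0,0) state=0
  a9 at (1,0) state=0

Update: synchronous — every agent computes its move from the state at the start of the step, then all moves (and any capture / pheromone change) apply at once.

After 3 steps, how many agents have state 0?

t=1: a0@(3,4):0 a1@(4,3):0 a2@(4,4):0 a3@(0,2):1 a4@(2,4):0 a5@(2,1):0 a6@(0,3):0 a7@(3,1):0 a8@(0,0):0 a9@(1,0):0
t=2: (unchanged — steady state)

9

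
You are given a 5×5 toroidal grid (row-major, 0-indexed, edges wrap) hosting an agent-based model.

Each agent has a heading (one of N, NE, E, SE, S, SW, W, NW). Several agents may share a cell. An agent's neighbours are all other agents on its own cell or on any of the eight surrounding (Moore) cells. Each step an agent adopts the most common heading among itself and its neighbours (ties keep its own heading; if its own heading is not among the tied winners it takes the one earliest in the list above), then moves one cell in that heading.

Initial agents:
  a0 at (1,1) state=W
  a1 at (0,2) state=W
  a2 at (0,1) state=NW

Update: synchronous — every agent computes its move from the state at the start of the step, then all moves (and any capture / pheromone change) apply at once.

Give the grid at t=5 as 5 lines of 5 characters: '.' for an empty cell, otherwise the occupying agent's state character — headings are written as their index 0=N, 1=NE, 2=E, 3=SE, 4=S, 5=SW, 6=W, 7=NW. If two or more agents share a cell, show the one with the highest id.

t=1: a0@(1,0):W a1@(0,1):W a2@(0,0):W
t=2: a0@(1,4):W a1@(0,0):W a2@(0,4):W
t=3: a0@(1,3):W a1@(0,4):W a2@(0,3):W
t=4: a0@(1,2):W a1@(0,3):W a2@(0,2):W
t=5: a0@(1,1):W a1@(0,2):W a2@(0,1):W

.66..
.6...
.....
.....
.....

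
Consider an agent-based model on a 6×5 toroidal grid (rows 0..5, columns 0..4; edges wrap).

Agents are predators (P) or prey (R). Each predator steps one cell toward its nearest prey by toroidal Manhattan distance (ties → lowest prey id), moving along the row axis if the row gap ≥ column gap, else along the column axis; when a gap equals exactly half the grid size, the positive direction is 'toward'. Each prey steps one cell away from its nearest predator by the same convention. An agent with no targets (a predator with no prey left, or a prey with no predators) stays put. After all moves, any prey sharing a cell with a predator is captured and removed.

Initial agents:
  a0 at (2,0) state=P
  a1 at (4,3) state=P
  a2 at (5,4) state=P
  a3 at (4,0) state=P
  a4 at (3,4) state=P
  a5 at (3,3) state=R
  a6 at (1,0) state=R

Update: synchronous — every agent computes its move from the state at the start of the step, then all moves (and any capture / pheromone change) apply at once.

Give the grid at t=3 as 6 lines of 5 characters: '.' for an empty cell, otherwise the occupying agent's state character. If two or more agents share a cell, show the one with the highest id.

...R.
...P.
....P
.....
R....
P....

t=1: a0@(1,0):P a1@(3,3):P a2@(4,4):P a3@(4,4):P a4@(3,3):P a5@(2,3):R a6@(0,0):R
t=2: a0@(0,0):P a1@(2,3):P a2@(3,4):P a3@(3,4):P a4@(2,3):P a5@(1,3):R a6@(5,0):R
t=3: a0@(5,0):P a1@(1,3):P a2@(2,4):P a3@(2,4):P a4@(1,3):P a5@(0,3):R a6@(4,0):R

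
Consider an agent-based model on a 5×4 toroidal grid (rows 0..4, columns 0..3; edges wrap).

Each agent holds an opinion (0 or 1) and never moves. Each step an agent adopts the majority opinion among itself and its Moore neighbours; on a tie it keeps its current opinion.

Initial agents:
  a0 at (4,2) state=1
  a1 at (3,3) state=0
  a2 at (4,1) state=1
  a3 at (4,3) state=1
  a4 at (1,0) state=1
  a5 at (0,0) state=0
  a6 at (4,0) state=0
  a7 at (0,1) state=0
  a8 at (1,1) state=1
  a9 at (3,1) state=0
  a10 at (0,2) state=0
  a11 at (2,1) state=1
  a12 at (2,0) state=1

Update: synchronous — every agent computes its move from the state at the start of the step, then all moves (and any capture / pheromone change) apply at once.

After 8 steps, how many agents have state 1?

t=1: a0@(4,2):0 a1@(3,3):1 a2@(4,1):0 a3@(4,3):0 a4@(1,0):1 a5@(0,0):1 a6@(4,0):0 a7@(0,1):0 a8@(1,1):1 a9@(3,1):1 a10@(0,2):1 a11@(2,1):1 a12@(2,0):1
t=2: a0@(4,2):0 a1@(3,3):0 a2@(4,1):0 a3@(4,3):0 a4@(1,0):1 a5@(0,0):0 a6@(4,0):0 a7@(0,1):0 a8@(1,1):1 a9@(3,1):1 a10@(0,2):0 a11@(2,1):1 a12@(2,0):1
t=3: (unchanged — steady state)

5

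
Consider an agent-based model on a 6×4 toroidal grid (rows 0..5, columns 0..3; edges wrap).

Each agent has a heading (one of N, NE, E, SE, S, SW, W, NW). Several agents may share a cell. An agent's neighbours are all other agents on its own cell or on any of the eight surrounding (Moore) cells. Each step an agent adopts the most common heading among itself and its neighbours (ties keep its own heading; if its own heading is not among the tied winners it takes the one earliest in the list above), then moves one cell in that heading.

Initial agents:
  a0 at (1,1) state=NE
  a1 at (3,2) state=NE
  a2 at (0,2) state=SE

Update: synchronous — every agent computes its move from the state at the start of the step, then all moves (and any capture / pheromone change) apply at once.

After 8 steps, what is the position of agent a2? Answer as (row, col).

(0, 2)

t=1: a0@(0,2):NE a1@(2,3):NE a2@(1,3):SE
t=2: a0@(5,3):NE a1@(1,0):NE a2@(0,0):NE
t=3: a0@(4,0):NE a1@(0,1):NE a2@(5,1):NE
t=4: a0@(3,1):NE a1@(5,2):NE a2@(4,2):NE
t=5: a0@(2,2):NE a1@(4,3):NE a2@(3,3):NE
t=6: a0@(1,3):NE a1@(3,0):NE a2@(2,0):NE
t=7: a0@(0,0):NE a1@(2,1):NE a2@(1,1):NE
t=8: a0@(5,1):NE a1@(1,2):NE a2@(0,2):NE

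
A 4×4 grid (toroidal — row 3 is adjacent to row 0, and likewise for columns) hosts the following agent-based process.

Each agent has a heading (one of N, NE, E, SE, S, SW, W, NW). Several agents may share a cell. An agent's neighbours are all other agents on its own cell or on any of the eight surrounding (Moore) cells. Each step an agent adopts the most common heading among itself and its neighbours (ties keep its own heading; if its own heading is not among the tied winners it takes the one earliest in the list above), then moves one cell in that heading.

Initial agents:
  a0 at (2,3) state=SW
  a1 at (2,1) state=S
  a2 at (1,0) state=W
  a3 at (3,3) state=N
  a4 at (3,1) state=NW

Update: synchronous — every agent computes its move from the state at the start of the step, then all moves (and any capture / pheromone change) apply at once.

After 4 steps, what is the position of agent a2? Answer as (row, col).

t=1: a0@(3,2):SW a1@(3,1):S a2@(1,3):W a3@(2,3):N a4@(2,0):NW
t=2: a0@(0,1):SW a1@(0,1):S a2@(1,2):W a3@(1,3):N a4@(1,3):NW
t=3: a0@(1,0):SW a1@(1,1):S a2@(1,1):W a3@(0,3):N a4@(0,2):NW
t=4: a0@(2,3):SW a1@(2,1):S a2@(1,0):W a3@(3,3):N a4@(3,1):NW

(1, 0)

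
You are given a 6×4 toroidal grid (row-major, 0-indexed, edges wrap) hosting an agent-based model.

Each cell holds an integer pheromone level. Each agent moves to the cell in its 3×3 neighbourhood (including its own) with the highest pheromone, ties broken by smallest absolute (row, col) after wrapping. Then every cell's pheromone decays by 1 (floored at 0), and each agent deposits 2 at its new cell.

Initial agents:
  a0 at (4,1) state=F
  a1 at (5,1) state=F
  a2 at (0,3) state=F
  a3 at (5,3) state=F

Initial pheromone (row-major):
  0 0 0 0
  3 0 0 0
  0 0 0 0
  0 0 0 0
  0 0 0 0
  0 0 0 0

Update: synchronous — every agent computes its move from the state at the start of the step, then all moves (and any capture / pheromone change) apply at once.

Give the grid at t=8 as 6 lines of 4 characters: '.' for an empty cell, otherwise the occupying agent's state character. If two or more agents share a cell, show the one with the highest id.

t=1: a0@(3,0) a1@(0,0) a2@(1,0) a3@(0,0) | pheromone: 4 0 0 0 / 4 0 0 0 / 0 0 0 0 / 2 0 0 0 / 0 0 0 0 / 0 0 0 0
t=2: a0@(3,0) a1@(0,0) a2@(0,0) a3@(0,0) | pheromone: 9 0 0 0 / 3 0 0 0 / 0 0 0 0 / 3 0 0 0 / 0 0 0 0 / 0 0 0 0
t=3: a0@(3,0) a1@(0,0) a2@(0,0) a3@(0,0) | pheromone: 14 0 0 0 / 2 0 0 0 / 0 0 0 0 / 4 0 0 0 / 0 0 0 0 / 0 0 0 0
t=4: a0@(3,0) a1@(0,0) a2@(0,0) a3@(0,0) | pheromone: 19 0 0 0 / 1 0 0 0 / 0 0 0 0 / 5 0 0 0 / 0 0 0 0 / 0 0 0 0
t=5: a0@(3,0) a1@(0,0) a2@(0,0) a3@(0,0) | pheromone: 24 0 0 0 / 0 0 0 0 / 0 0 0 0 / 6 0 0 0 / 0 0 0 0 / 0 0 0 0
t=6: a0@(3,0) a1@(0,0) a2@(0,0) a3@(0,0) | pheromone: 29 0 0 0 / 0 0 0 0 / 0 0 0 0 / 7 0 0 0 / 0 0 0 0 / 0 0 0 0
t=7: a0@(3,0) a1@(0,0) a2@(0,0) a3@(0,0) | pheromone: 34 0 0 0 / 0 0 0 0 / 0 0 0 0 / 8 0 0 0 / 0 0 0 0 / 0 0 0 0
t=8: a0@(3,0) a1@(0,0) a2@(0,0) a3@(0,0) | pheromone: 39 0 0 0 / 0 0 0 0 / 0 0 0 0 / 9 0 0 0 / 0 0 0 0 / 0 0 0 0

F...
....
....
F...
....
....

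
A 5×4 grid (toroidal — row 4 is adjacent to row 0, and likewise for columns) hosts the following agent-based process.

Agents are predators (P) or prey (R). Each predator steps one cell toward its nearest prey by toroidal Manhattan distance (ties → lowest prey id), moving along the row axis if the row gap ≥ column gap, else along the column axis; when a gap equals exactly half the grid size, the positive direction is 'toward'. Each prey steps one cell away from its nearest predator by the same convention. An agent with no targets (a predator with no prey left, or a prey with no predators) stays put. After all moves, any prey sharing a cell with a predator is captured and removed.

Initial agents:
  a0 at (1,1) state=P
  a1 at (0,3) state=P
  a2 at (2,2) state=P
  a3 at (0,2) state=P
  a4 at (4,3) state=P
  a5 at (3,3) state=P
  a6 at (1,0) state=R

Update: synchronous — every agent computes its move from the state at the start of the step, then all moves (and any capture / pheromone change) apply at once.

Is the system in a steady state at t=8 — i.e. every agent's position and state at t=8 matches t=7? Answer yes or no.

yes

t=1: a0@(1,0):P a1@(1,3):P a2@(2,3):P a3@(0,3):P a4@(0,3):P a5@(2,3):P
t=2: (unchanged — steady state)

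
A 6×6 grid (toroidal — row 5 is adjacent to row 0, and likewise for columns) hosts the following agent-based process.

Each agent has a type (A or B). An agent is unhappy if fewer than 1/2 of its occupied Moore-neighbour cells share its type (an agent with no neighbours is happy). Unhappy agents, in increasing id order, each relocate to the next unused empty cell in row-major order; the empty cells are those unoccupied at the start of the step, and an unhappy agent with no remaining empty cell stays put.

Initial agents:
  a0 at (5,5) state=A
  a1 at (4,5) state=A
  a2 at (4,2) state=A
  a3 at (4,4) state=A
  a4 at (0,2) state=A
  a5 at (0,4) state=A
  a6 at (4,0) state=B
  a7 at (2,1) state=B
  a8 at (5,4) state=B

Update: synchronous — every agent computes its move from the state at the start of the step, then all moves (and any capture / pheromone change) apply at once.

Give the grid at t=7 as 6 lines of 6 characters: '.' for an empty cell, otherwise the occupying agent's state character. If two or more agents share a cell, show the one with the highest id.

BB.AA.
......
.B....
......
..A.AA
.....A

t=1: a0@(5,5):A a1@(4,5):A a2@(4,2):A a3@(4,4):A a4@(0,2):A a5@(0,4):A a6@(0,0):B a7@(2,1):B a8@(0,1):B
t=2: a0@(5,5):A a1@(4,5):A a2@(4,2):A a3@(4,4):A a4@(0,3):A a5@(0,4):A a6@(0,0):B a7@(2,1):B a8@(0,1):B
t=3: (unchanged — steady state)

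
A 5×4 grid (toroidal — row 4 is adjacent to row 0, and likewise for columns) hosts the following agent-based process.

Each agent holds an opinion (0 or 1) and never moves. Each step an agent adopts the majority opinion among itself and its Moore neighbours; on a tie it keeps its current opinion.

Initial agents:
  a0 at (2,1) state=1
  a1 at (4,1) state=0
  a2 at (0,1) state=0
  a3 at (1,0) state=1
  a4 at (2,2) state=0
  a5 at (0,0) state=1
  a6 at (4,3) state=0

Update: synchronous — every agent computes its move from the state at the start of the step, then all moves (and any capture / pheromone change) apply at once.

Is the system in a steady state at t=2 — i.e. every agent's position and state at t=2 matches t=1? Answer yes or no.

yes

t=1: a0@(2,1):1 a1@(4,1):0 a2@(0,1):0 a3@(1,0):1 a4@(2,2):0 a5@(0,0):0 a6@(4,3):0
t=2: (unchanged — steady state)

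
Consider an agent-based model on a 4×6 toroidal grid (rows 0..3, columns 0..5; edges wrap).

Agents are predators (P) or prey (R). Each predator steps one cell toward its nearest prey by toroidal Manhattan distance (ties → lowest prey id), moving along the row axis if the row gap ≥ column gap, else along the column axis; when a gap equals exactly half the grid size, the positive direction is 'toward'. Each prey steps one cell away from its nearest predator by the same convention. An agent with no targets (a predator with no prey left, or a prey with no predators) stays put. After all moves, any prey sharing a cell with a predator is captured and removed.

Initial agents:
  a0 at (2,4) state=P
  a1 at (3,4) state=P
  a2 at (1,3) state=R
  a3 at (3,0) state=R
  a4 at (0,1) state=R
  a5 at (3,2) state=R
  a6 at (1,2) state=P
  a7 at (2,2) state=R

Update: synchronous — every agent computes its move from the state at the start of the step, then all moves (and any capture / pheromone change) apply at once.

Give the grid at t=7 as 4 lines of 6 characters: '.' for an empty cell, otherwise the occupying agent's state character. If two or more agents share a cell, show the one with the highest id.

t=1: a0@(1,4):P a1@(3,5):P a3@(3,1):R a4@(3,1):R a5@(3,1):R a6@(1,3):P a7@(3,2):R
t=2: a0@(2,4):P a1@(3,0):P a3@(3,2):R a4@(3,2):R a5@(3,2):R a6@(2,3):P a7@(3,1):R
t=3: a0@(2,3):P a1@(3,1):P a6@(3,3):P a7@(3,2):R
t=4: a0@(3,3):P a1@(3,2):P a6@(3,2):P
t=5: (unchanged — steady state)

......
......
......
..PP..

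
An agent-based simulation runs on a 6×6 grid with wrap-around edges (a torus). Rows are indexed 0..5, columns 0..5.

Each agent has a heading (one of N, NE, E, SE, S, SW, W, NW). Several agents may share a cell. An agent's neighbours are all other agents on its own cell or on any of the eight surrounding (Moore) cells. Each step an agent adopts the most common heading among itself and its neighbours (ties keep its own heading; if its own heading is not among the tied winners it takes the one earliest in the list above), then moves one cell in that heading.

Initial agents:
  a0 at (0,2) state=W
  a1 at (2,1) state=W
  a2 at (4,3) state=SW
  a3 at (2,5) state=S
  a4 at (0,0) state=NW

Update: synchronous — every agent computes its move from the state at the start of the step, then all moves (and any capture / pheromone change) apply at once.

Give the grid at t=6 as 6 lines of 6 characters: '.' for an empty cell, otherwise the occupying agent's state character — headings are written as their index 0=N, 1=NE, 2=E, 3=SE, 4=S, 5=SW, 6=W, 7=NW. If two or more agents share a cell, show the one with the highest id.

t=1: a0@(0,1):W a1@(2,0):W a2@(5,2):SW a3@(3,5):S a4@(5,5):NW
t=2: a0@(0,0):W a1@(2,5):W a2@(0,1):SW a3@(4,5):S a4@(4,4):NW
t=3: a0@(0,5):W a1@(2,4):W a2@(1,0):SW a3@(5,5):S a4@(3,3):NW
t=4: a0@(0,4):W a1@(2,3):W a2@(2,5):SW a3@(0,5):S a4@(2,2):NW
t=5: a0@(0,3):W a1@(2,2):W a2@(3,4):SW a3@(1,5):S a4@(1,1):NW
t=6: a0@(0,2):W a1@(2,1):W a2@(4,3):SW a3@(2,5):S a4@(0,0):NW

7.6...
......
.6...4
......
...5..
......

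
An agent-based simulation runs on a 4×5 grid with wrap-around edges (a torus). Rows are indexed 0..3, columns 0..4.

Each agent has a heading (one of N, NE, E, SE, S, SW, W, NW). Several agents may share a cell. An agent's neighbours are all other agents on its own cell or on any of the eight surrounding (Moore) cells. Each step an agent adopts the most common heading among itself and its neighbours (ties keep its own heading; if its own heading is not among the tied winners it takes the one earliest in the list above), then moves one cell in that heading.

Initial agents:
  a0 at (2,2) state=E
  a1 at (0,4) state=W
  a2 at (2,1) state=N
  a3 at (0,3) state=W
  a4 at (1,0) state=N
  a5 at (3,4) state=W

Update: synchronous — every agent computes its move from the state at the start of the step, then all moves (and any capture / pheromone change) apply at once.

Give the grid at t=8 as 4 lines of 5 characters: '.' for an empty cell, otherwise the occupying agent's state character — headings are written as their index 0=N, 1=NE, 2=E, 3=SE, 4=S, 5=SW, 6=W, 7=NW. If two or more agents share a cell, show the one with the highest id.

t=1: a0@(2,3):E a1@(0,3):W a2@(1,1):N a3@(0,2):W a4@(0,0):N a5@(3,3):W
t=2: a0@(2,4):E a1@(0,2):W a2@(0,1):N a3@(0,1):W a4@(3,0):N a5@(3,2):W
t=3: a0@(2,0):E a1@(0,1):W a2@(0,0):W a3@(0,0):W a4@(2,0):N a5@(3,1):W
t=4: a0@(2,1):E a1@(0,0):W a2@(0,4):W a3@(0,4):W a4@(1,0):N a5@(3,0):W
t=5: a0@(2,2):E a1@(0,4):W a2@(0,3):W a3@(0,3):W a4@(1,4):W a5@(3,4):W
t=6: a0@(2,3):E a1@(0,3):W a2@(0,2):W a3@(0,2):W a4@(1,3):W a5@(3,3):W
t=7: a0@(2,2):W a1@(0,2):W a2@(0,1):W a3@(0,1):W a4@(1,2):W a5@(3,2):W
t=8: a0@(2,1):W a1@(0,1):W a2@(0,0):W a3@(0,0):W a4@(1,1):W a5@(3,1):W

66...
.6...
.6...
.6...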